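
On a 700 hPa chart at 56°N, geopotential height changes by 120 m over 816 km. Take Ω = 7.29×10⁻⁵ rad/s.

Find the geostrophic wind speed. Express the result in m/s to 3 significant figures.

11.9 m/s

Coriolis parameter at 56°N:
f = 2Ω sin φ = 2 × 7.29×10⁻⁵ × sin 56° = 1.21×10⁻⁴ s⁻¹
Height gradient: |∂Z/∂n| = 120 m / 816000 m = 1.47×10⁻⁴
On a pressure surface, geostrophic balance gives V_g = (g/f)|∂Z/∂n|:
V_g = 9.81 × 1.47×10⁻⁴ / 1.21×10⁻⁴ = 11.9 m/s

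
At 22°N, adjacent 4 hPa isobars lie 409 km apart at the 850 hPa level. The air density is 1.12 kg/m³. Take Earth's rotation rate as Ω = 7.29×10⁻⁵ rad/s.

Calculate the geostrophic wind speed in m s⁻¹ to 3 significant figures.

16.0 m s⁻¹

Coriolis parameter at 22°N:
f = 2Ω sin φ = 2 × 7.29×10⁻⁵ × sin 22° = 5.46×10⁻⁵ s⁻¹
Pressure gradient: |∂P/∂n| = 400 Pa / 409000 m = 9.78×10⁻⁴ Pa/m
Geostrophic balance (pressure-gradient force = Coriolis force):
V_g = (1/(fρ)) |∂P/∂n| = 9.78×10⁻⁴ / (5.46×10⁻⁵ × 1.12) = 16.0 m/s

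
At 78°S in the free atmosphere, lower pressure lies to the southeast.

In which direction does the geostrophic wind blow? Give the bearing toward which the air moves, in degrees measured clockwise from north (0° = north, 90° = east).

The pressure-gradient force points toward the southeast (bearing 135°).
Geostrophic balance: in the Southern Hemisphere the Coriolis force deflects motion to the left, so the geostrophic wind blows 90° to the left of the pressure-gradient force (low pressure on the right).
Rotating 135° by 90° counterclockwise gives 045° — the wind blows toward the northeast.

045°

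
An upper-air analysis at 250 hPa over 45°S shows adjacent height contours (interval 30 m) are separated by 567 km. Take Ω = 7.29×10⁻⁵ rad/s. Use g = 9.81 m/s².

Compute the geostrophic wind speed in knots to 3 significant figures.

Coriolis parameter at 45°S:
f = 2Ω sin φ = 2 × 7.29×10⁻⁵ × sin 45° = 1.03×10⁻⁴ s⁻¹
Height gradient: |∂Z/∂n| = 30 m / 567000 m = 5.29×10⁻⁵
On a pressure surface, geostrophic balance gives V_g = (g/f)|∂Z/∂n|:
V_g = 9.81 × 5.29×10⁻⁵ / 1.03×10⁻⁴ = 5.03 m/s
Converting: 5.03 m/s × 1.944 = 9.79 knots

9.79 knots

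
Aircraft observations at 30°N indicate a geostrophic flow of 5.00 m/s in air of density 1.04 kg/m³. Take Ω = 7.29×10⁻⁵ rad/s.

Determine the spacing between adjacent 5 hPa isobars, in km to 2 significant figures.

Coriolis parameter at 30°N:
f = 2Ω sin φ = 2 × 7.29×10⁻⁵ × sin 30° = 7.29×10⁻⁵ s⁻¹
Geostrophic balance rearranged: |∂P/∂n| = f ρ V_g
|∂P/∂n| = 7.29×10⁻⁵ × 1.04 × 5.00 = 3.79×10⁻⁴ Pa/m
Isobar spacing: Δn = ΔP/|∂P/∂n| = 500 Pa / 3.79×10⁻⁴ Pa/m = 1318983 m ≈ 1300 km

1300 km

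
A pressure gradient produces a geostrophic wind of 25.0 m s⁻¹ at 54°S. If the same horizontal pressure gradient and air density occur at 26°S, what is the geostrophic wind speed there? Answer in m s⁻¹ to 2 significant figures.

With the same pressure gradient and density, V_g ∝ 1/f ∝ 1/sin φ.
V₂ = V₁ · sin φ₁ / sin φ₂ = 25.0 × sin 54° / sin 26°
V₂ = 25.0 × 0.8090/0.4384 = 46 m s⁻¹

46 m s⁻¹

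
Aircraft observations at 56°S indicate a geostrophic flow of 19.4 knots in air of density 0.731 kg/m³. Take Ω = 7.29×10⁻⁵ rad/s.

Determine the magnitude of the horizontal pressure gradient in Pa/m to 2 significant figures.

Coriolis parameter at 56°S:
f = 2Ω sin φ = 2 × 7.29×10⁻⁵ × sin 56° = 1.21×10⁻⁴ s⁻¹
Wind speed in SI: 19.4 knots = 9.98 m/s
Geostrophic balance rearranged: |∂P/∂n| = f ρ V_g
|∂P/∂n| = 1.21×10⁻⁴ × 0.731 × 9.98 = 8.82×10⁻⁴ Pa/m

8.8×10⁻⁴ Pa/m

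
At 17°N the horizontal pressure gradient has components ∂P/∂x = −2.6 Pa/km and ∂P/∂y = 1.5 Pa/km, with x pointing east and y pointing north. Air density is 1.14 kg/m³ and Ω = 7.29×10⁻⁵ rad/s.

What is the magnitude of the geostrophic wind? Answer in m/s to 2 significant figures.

Coriolis parameter at 17°N:
f = 2Ω sin φ = 2 × 7.29×10⁻⁵ × sin 17° = 4.26×10⁻⁵ s⁻¹
Component geostrophic relations (x east, y north):
u_g = −(1/(fρ)) ∂P/∂y,  v_g = (1/(fρ)) ∂P/∂x
u_g = −(1.5×10⁻³)/(4.26×10⁻⁵ × 1.14) = −30.9 m/s;  v_g = (−2.6×10⁻³)/(4.26×10⁻⁵ × 1.14) = −53.5 m/s
|V_g| = √(u_g² + v_g²) = 61.8 m/s

62 m/s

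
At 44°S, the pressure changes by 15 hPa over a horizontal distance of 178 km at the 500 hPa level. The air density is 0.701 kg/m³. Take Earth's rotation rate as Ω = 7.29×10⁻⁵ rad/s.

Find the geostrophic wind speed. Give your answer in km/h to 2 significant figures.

Coriolis parameter at 44°S:
f = 2Ω sin φ = 2 × 7.29×10⁻⁵ × sin 44° = 1.01×10⁻⁴ s⁻¹
Pressure gradient: |∂P/∂n| = 1500 Pa / 178000 m = 8.43×10⁻³ Pa/m
Geostrophic balance (pressure-gradient force = Coriolis force):
V_g = (1/(fρ)) |∂P/∂n| = 8.43×10⁻³ / (1.01×10⁻⁴ × 0.701) = 119 m/s
Converting: 119 m/s × 3.6 = 430 km/h

430 km/h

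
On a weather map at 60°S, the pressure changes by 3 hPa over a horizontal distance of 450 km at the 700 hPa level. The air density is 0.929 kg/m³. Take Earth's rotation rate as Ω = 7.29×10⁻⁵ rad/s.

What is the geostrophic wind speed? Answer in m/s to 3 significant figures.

5.68 m/s

Coriolis parameter at 60°S:
f = 2Ω sin φ = 2 × 7.29×10⁻⁵ × sin 60° = 1.26×10⁻⁴ s⁻¹
Pressure gradient: |∂P/∂n| = 300 Pa / 450000 m = 6.67×10⁻⁴ Pa/m
Geostrophic balance (pressure-gradient force = Coriolis force):
V_g = (1/(fρ)) |∂P/∂n| = 6.67×10⁻⁴ / (1.26×10⁻⁴ × 0.929) = 5.68 m/s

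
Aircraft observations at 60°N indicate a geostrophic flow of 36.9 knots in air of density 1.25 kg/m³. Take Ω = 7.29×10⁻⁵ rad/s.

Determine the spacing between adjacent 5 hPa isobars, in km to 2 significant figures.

170 km

Coriolis parameter at 60°N:
f = 2Ω sin φ = 2 × 7.29×10⁻⁵ × sin 60° = 1.26×10⁻⁴ s⁻¹
Wind speed in SI: 36.9 knots = 19.0 m/s
Geostrophic balance rearranged: |∂P/∂n| = f ρ V_g
|∂P/∂n| = 1.26×10⁻⁴ × 1.25 × 19.0 = 3.00×10⁻³ Pa/m
Isobar spacing: Δn = ΔP/|∂P/∂n| = 500 Pa / 3.00×10⁻³ Pa/m = 166881 m ≈ 170 km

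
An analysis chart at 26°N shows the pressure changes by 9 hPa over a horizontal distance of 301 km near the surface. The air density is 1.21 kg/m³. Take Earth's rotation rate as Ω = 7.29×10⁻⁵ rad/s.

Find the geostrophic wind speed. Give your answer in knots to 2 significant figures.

75 knots

Coriolis parameter at 26°N:
f = 2Ω sin φ = 2 × 7.29×10⁻⁵ × sin 26° = 6.39×10⁻⁵ s⁻¹
Pressure gradient: |∂P/∂n| = 900 Pa / 301000 m = 2.99×10⁻³ Pa/m
Geostrophic balance (pressure-gradient force = Coriolis force):
V_g = (1/(fρ)) |∂P/∂n| = 2.99×10⁻³ / (6.39×10⁻⁵ × 1.21) = 38.7 m/s
Converting: 38.7 m/s × 1.944 = 75 knots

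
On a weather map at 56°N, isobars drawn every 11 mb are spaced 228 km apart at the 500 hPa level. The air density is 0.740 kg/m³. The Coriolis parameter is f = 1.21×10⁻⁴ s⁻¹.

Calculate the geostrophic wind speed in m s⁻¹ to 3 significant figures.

53.9 m s⁻¹

Pressure gradient: |∂P/∂n| = 1100 Pa / 228000 m = 4.82×10⁻³ Pa/m
Geostrophic balance (pressure-gradient force = Coriolis force):
V_g = (1/(fρ)) |∂P/∂n| = 4.82×10⁻³ / (1.21×10⁻⁴ × 0.740) = 53.9 m/s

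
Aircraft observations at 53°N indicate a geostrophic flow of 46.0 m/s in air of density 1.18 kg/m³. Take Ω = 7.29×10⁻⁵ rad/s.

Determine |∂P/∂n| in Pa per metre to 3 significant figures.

Coriolis parameter at 53°N:
f = 2Ω sin φ = 2 × 7.29×10⁻⁵ × sin 53° = 1.16×10⁻⁴ s⁻¹
Geostrophic balance rearranged: |∂P/∂n| = f ρ V_g
|∂P/∂n| = 1.16×10⁻⁴ × 1.18 × 46.0 = 6.32×10⁻³ Pa/m

6.32×10⁻³ Pa/m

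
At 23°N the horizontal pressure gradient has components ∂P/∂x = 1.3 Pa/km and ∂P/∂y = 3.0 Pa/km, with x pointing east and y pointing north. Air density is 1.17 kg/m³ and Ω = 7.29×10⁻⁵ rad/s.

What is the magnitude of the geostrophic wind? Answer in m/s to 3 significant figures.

Coriolis parameter at 23°N:
f = 2Ω sin φ = 2 × 7.29×10⁻⁵ × sin 23° = 5.70×10⁻⁵ s⁻¹
Component geostrophic relations (x east, y north):
u_g = −(1/(fρ)) ∂P/∂y,  v_g = (1/(fρ)) ∂P/∂x
u_g = −(3.0×10⁻³)/(5.70×10⁻⁵ × 1.17) = −45.0 m/s;  v_g = (1.3×10⁻³)/(5.70×10⁻⁵ × 1.17) = 19.5 m/s
|V_g| = √(u_g² + v_g²) = 49.1 m/s

49.1 m/s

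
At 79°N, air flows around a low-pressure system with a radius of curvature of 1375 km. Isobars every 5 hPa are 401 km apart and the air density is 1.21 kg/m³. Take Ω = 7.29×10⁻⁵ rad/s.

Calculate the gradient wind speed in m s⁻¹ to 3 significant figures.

6.95 m s⁻¹

Coriolis parameter at 79°N:
f = 2Ω sin φ = 2 × 7.29×10⁻⁵ × sin 79° = 1.43×10⁻⁴ s⁻¹
Pressure gradient: |∂P/∂n| = 500 Pa / 401000 m = 1.25×10⁻³ Pa/m
Geostrophic speed: V_g = |∂P/∂n|/(fρ) = 1.25×10⁻³/(1.43×10⁻⁴ × 1.21) = 7.20 m/s
Around a low, centrifugal force acts outward with Coriolis, so pressure-gradient force balances both:
(1/ρ)|∂P/∂n| = fV + V²/R  →  V² + fR·V − fR·V_g = 0
With fR = 1.43×10⁻⁴ × 1375×10³ m = 197 m/s:
V = [−fR + √((fR)² + 4 fR V_g)]/2 = [−197 + √(197² + 4×197×7.2)]/2 = 6.95 m/s
Subgeostrophic (V < V_g = 7.2 m/s), as expected around a low.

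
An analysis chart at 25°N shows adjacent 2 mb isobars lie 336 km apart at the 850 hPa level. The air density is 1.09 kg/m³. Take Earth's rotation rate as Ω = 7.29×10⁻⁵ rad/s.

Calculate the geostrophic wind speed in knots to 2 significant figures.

Coriolis parameter at 25°N:
f = 2Ω sin φ = 2 × 7.29×10⁻⁵ × sin 25° = 6.16×10⁻⁵ s⁻¹
Pressure gradient: |∂P/∂n| = 200 Pa / 336000 m = 5.95×10⁻⁴ Pa/m
Geostrophic balance (pressure-gradient force = Coriolis force):
V_g = (1/(fρ)) |∂P/∂n| = 5.95×10⁻⁴ / (6.16×10⁻⁵ × 1.09) = 8.86 m/s
Converting: 8.86 m/s × 1.944 = 17 knots

17 knots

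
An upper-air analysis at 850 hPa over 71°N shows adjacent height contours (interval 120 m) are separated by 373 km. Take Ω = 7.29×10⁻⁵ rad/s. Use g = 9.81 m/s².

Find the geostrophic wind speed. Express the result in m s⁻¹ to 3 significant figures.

22.9 m s⁻¹

Coriolis parameter at 71°N:
f = 2Ω sin φ = 2 × 7.29×10⁻⁵ × sin 71° = 1.38×10⁻⁴ s⁻¹
Height gradient: |∂Z/∂n| = 120 m / 373000 m = 3.22×10⁻⁴
On a pressure surface, geostrophic balance gives V_g = (g/f)|∂Z/∂n|:
V_g = 9.81 × 3.22×10⁻⁴ / 1.38×10⁻⁴ = 22.9 m/s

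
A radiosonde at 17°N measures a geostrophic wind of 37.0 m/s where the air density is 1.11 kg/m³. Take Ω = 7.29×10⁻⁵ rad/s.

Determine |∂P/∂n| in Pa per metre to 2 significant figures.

Coriolis parameter at 17°N:
f = 2Ω sin φ = 2 × 7.29×10⁻⁵ × sin 17° = 4.26×10⁻⁵ s⁻¹
Geostrophic balance rearranged: |∂P/∂n| = f ρ V_g
|∂P/∂n| = 4.26×10⁻⁵ × 1.11 × 37.0 = 1.75×10⁻³ Pa/m

1.8×10⁻³ Pa/m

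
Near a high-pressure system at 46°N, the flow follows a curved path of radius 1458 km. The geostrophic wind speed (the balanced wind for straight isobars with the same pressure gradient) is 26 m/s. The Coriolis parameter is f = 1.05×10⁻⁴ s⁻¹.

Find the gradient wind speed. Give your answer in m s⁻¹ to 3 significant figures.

33.2 m s⁻¹

Around a high, pressure-gradient force acts outward with centrifugal, so Coriolis balances both:
fV = (1/ρ)|∂P/∂n| + V²/R  →  V² − fR·V + fR·V_g = 0
With fR = 1.05×10⁻⁴ × 1458×10³ m = 153 m/s:
V = [fR − √((fR)² − 4 fR V_g)]/2 = [153 − √(153² − 4×153×26)]/2 = 33.2 m/s
Supergeostrophic (V > V_g = 26 m/s), as expected around a high.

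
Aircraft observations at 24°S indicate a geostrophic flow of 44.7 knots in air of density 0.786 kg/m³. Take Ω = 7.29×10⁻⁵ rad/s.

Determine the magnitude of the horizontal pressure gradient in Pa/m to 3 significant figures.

Coriolis parameter at 24°S:
f = 2Ω sin φ = 2 × 7.29×10⁻⁵ × sin 24° = 5.93×10⁻⁵ s⁻¹
Wind speed in SI: 44.7 knots = 23.0 m/s
Geostrophic balance rearranged: |∂P/∂n| = f ρ V_g
|∂P/∂n| = 5.93×10⁻⁵ × 0.786 × 23.0 = 1.07×10⁻³ Pa/m

1.07×10⁻³ Pa/m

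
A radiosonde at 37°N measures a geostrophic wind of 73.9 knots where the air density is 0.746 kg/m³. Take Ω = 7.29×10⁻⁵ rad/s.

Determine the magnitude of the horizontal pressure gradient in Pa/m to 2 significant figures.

Coriolis parameter at 37°N:
f = 2Ω sin φ = 2 × 7.29×10⁻⁵ × sin 37° = 8.77×10⁻⁵ s⁻¹
Wind speed in SI: 73.9 knots = 38.0 m/s
Geostrophic balance rearranged: |∂P/∂n| = f ρ V_g
|∂P/∂n| = 8.77×10⁻⁵ × 0.746 × 38.0 = 2.49×10⁻³ Pa/m

2.5×10⁻³ Pa/m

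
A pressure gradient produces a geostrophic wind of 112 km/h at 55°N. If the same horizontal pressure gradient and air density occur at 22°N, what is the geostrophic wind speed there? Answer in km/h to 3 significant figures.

With the same pressure gradient and density, V_g ∝ 1/f ∝ 1/sin φ.
V₂ = V₁ · sin φ₁ / sin φ₂ = 112 × sin 55° / sin 22°
V₂ = 112 × 0.8192/0.3746 = 245 km/h

245 km/h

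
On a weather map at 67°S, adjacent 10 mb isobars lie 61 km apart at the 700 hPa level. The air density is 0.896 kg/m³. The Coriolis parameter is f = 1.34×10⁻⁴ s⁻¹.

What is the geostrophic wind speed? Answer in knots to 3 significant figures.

Pressure gradient: |∂P/∂n| = 1000 Pa / 61000 m = 1.64×10⁻² Pa/m
Geostrophic balance (pressure-gradient force = Coriolis force):
V_g = (1/(fρ)) |∂P/∂n| = 1.64×10⁻² / (1.34×10⁻⁴ × 0.896) = 137 m/s
Converting: 137 m/s × 1.944 = 265 knots

265 knots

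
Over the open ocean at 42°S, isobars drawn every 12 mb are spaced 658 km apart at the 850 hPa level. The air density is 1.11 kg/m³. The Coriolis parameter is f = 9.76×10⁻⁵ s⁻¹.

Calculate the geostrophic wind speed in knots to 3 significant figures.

Pressure gradient: |∂P/∂n| = 1200 Pa / 658000 m = 1.82×10⁻³ Pa/m
Geostrophic balance (pressure-gradient force = Coriolis force):
V_g = (1/(fρ)) |∂P/∂n| = 1.82×10⁻³ / (9.76×10⁻⁵ × 1.11) = 16.8 m/s
Converting: 16.8 m/s × 1.944 = 32.7 knots

32.7 knots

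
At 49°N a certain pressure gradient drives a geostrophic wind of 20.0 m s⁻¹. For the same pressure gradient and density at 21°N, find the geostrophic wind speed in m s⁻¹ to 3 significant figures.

42.1 m s⁻¹

With the same pressure gradient and density, V_g ∝ 1/f ∝ 1/sin φ.
V₂ = V₁ · sin φ₁ / sin φ₂ = 20.0 × sin 49° / sin 21°
V₂ = 20.0 × 0.7547/0.3584 = 42.1 m s⁻¹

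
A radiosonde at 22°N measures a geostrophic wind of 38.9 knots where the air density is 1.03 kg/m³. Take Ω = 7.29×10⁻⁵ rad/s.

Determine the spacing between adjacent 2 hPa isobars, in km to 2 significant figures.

180 km

Coriolis parameter at 22°N:
f = 2Ω sin φ = 2 × 7.29×10⁻⁵ × sin 22° = 5.46×10⁻⁵ s⁻¹
Wind speed in SI: 38.9 knots = 20.0 m/s
Geostrophic balance rearranged: |∂P/∂n| = f ρ V_g
|∂P/∂n| = 5.46×10⁻⁵ × 1.03 × 20.0 = 1.13×10⁻³ Pa/m
Isobar spacing: Δn = ΔP/|∂P/∂n| = 200 Pa / 1.13×10⁻³ Pa/m = 177653 m ≈ 180 km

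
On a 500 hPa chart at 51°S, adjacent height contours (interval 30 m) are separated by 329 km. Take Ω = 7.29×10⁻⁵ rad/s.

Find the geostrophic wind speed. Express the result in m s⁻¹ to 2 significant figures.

7.9 m s⁻¹

Coriolis parameter at 51°S:
f = 2Ω sin φ = 2 × 7.29×10⁻⁵ × sin 51° = 1.13×10⁻⁴ s⁻¹
Height gradient: |∂Z/∂n| = 30 m / 329000 m = 9.12×10⁻⁵
On a pressure surface, geostrophic balance gives V_g = (g/f)|∂Z/∂n|:
V_g = 9.81 × 9.12×10⁻⁵ / 1.13×10⁻⁴ = 7.89 m/s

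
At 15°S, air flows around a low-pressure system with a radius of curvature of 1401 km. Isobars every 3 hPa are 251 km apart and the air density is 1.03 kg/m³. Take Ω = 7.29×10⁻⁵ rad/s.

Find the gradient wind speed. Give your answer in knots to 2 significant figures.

Coriolis parameter at 15°S:
f = 2Ω sin φ = 2 × 7.29×10⁻⁵ × sin 15° = 3.77×10⁻⁵ s⁻¹
Pressure gradient: |∂P/∂n| = 300 Pa / 251000 m = 1.20×10⁻³ Pa/m
Geostrophic speed: V_g = |∂P/∂n|/(fρ) = 1.20×10⁻³/(3.77×10⁻⁵ × 1.03) = 30.8 m/s
Around a low, centrifugal force acts outward with Coriolis, so pressure-gradient force balances both:
(1/ρ)|∂P/∂n| = fV + V²/R  →  V² + fR·V − fR·V_g = 0
With fR = 3.77×10⁻⁵ × 1401×10³ m = 52.9 m/s:
V = [−fR + √((fR)² + 4 fR V_g)]/2 = [−52.9 + √(52.9² + 4×52.9×30.8)]/2 = 21.8 m/s
Subgeostrophic (V < V_g = 30.8 m/s), as expected around a low.
Converting: 21.8 m/s × 1.944 = 42 knots

42 knots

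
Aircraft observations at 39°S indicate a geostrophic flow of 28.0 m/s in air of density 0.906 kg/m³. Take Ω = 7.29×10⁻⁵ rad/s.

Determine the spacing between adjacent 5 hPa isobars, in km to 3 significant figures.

Coriolis parameter at 39°S:
f = 2Ω sin φ = 2 × 7.29×10⁻⁵ × sin 39° = 9.18×10⁻⁵ s⁻¹
Geostrophic balance rearranged: |∂P/∂n| = f ρ V_g
|∂P/∂n| = 9.18×10⁻⁵ × 0.906 × 28.0 = 2.33×10⁻³ Pa/m
Isobar spacing: Δn = ΔP/|∂P/∂n| = 500 Pa / 2.33×10⁻³ Pa/m = 214810 m ≈ 215 km

215 km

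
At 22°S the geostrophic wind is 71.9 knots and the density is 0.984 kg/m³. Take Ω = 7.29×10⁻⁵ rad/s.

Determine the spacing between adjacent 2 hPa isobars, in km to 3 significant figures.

101 km

Coriolis parameter at 22°S:
f = 2Ω sin φ = 2 × 7.29×10⁻⁵ × sin 22° = 5.46×10⁻⁵ s⁻¹
Wind speed in SI: 71.9 knots = 37.0 m/s
Geostrophic balance rearranged: |∂P/∂n| = f ρ V_g
|∂P/∂n| = 5.46×10⁻⁵ × 0.984 × 37.0 = 1.99×10⁻³ Pa/m
Isobar spacing: Δn = ΔP/|∂P/∂n| = 200 Pa / 1.99×10⁻³ Pa/m = 100609 m ≈ 101 km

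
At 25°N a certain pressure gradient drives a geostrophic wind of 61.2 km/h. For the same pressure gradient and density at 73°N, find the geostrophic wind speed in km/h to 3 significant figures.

With the same pressure gradient and density, V_g ∝ 1/f ∝ 1/sin φ.
V₂ = V₁ · sin φ₁ / sin φ₂ = 61.2 × sin 25° / sin 73°
V₂ = 61.2 × 0.4226/0.9563 = 27.0 km/h

27.0 km/h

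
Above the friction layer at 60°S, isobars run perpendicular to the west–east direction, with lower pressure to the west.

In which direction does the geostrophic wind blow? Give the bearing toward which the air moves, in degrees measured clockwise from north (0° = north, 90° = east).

180°

The pressure-gradient force points toward the west (bearing 270°).
Geostrophic balance: in the Southern Hemisphere the Coriolis force deflects motion to the left, so the geostrophic wind blows 90° to the left of the pressure-gradient force (low pressure on the right).
Rotating 270° by 90° counterclockwise gives 180° — the wind blows toward the south.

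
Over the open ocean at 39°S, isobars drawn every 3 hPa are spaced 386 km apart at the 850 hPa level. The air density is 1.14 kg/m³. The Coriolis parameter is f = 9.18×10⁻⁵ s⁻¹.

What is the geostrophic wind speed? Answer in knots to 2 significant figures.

Pressure gradient: |∂P/∂n| = 300 Pa / 386000 m = 7.77×10⁻⁴ Pa/m
Geostrophic balance (pressure-gradient force = Coriolis force):
V_g = (1/(fρ)) |∂P/∂n| = 7.77×10⁻⁴ / (9.18×10⁻⁵ × 1.14) = 7.43 m/s
Converting: 7.43 m/s × 1.944 = 14 knots

14 knots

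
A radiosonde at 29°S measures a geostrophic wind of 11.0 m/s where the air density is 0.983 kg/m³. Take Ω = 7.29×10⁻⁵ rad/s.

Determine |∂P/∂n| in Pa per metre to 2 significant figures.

7.6×10⁻⁴ Pa/m

Coriolis parameter at 29°S:
f = 2Ω sin φ = 2 × 7.29×10⁻⁵ × sin 29° = 7.07×10⁻⁵ s⁻¹
Geostrophic balance rearranged: |∂P/∂n| = f ρ V_g
|∂P/∂n| = 7.07×10⁻⁵ × 0.983 × 11.0 = 7.64×10⁻⁴ Pa/m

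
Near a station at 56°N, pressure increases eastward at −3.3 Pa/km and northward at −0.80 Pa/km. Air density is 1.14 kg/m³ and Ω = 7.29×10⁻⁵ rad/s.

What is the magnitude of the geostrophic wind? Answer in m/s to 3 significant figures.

Coriolis parameter at 56°N:
f = 2Ω sin φ = 2 × 7.29×10⁻⁵ × sin 56° = 1.21×10⁻⁴ s⁻¹
Component geostrophic relations (x east, y north):
u_g = −(1/(fρ)) ∂P/∂y,  v_g = (1/(fρ)) ∂P/∂x
u_g = −(−0.80×10⁻³)/(1.21×10⁻⁴ × 1.14) = 5.81 m/s;  v_g = (−3.3×10⁻³)/(1.21×10⁻⁴ × 1.14) = −23.9 m/s
|V_g| = √(u_g² + v_g²) = 24.6 m/s

24.6 m/s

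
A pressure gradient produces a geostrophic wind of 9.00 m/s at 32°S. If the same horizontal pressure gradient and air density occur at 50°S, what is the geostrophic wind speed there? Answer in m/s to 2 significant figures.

With the same pressure gradient and density, V_g ∝ 1/f ∝ 1/sin φ.
V₂ = V₁ · sin φ₁ / sin φ₂ = 9.00 × sin 32° / sin 50°
V₂ = 9.00 × 0.5299/0.7660 = 6.2 m/s

6.2 m/s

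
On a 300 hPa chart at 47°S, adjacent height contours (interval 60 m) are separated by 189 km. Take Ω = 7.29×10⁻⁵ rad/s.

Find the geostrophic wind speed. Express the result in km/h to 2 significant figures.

110 km/h

Coriolis parameter at 47°S:
f = 2Ω sin φ = 2 × 7.29×10⁻⁵ × sin 47° = 1.07×10⁻⁴ s⁻¹
Height gradient: |∂Z/∂n| = 60 m / 189000 m = 3.17×10⁻⁴
On a pressure surface, geostrophic balance gives V_g = (g/f)|∂Z/∂n|:
V_g = 9.81 × 3.17×10⁻⁴ / 1.07×10⁻⁴ = 29.2 m/s
Converting: 29.2 m/s × 3.6 = 110 km/h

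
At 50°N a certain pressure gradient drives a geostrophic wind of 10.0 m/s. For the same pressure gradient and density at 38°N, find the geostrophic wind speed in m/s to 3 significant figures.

With the same pressure gradient and density, V_g ∝ 1/f ∝ 1/sin φ.
V₂ = V₁ · sin φ₁ / sin φ₂ = 10.0 × sin 50° / sin 38°
V₂ = 10.0 × 0.7660/0.6157 = 12.4 m/s

12.4 m/s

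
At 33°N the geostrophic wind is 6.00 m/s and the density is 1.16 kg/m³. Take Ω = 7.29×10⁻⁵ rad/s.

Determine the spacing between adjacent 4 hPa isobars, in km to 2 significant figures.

Coriolis parameter at 33°N:
f = 2Ω sin φ = 2 × 7.29×10⁻⁵ × sin 33° = 7.94×10⁻⁵ s⁻¹
Geostrophic balance rearranged: |∂P/∂n| = f ρ V_g
|∂P/∂n| = 7.94×10⁻⁵ × 1.16 × 6.00 = 5.53×10⁻⁴ Pa/m
Isobar spacing: Δn = ΔP/|∂P/∂n| = 400 Pa / 5.53×10⁻⁴ Pa/m = 723743 m ≈ 720 km

720 km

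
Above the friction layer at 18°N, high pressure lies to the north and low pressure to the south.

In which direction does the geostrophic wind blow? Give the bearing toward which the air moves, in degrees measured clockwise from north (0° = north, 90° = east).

The pressure-gradient force points toward the south (bearing 180°).
Geostrophic balance: in the Northern Hemisphere the Coriolis force deflects motion to the right, so the geostrophic wind blows 90° to the right of the pressure-gradient force (low pressure on the left).
Rotating 180° by 90° clockwise gives 270° — the wind blows toward the west.

270°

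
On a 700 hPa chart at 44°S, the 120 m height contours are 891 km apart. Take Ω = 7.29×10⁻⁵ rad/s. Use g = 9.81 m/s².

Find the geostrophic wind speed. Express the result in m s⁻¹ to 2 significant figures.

Coriolis parameter at 44°S:
f = 2Ω sin φ = 2 × 7.29×10⁻⁵ × sin 44° = 1.01×10⁻⁴ s⁻¹
Height gradient: |∂Z/∂n| = 120 m / 891000 m = 1.35×10⁻⁴
On a pressure surface, geostrophic balance gives V_g = (g/f)|∂Z/∂n|:
V_g = 9.81 × 1.35×10⁻⁴ / 1.01×10⁻⁴ = 13.0 m/s

13 m s⁻¹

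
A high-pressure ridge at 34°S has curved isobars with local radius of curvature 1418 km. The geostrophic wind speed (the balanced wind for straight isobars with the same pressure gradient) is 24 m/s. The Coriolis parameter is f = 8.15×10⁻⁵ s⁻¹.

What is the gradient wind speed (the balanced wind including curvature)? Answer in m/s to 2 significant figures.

Around a high, pressure-gradient force acts outward with centrifugal, so Coriolis balances both:
fV = (1/ρ)|∂P/∂n| + V²/R  →  V² − fR·V + fR·V_g = 0
With fR = 8.15×10⁻⁵ × 1418×10³ m = 116 m/s:
V = [fR − √((fR)² − 4 fR V_g)]/2 = [116 − √(116² − 4×116×24)]/2 = 34 m/s
Supergeostrophic (V > V_g = 24 m/s), as expected around a high.

34 m/s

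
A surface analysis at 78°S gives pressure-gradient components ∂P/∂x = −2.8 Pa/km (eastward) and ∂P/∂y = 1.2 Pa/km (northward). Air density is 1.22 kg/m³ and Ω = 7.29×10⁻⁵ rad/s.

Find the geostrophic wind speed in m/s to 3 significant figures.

17.5 m/s

Coriolis parameter at 78°S:
f = 2Ω sin φ = 2 × 7.29×10⁻⁵ × sin 78° = 1.43×10⁻⁴ s⁻¹
In the Southern Hemisphere f is negative: f = −1.43×10⁻⁴ s⁻¹.
Component geostrophic relations (x east, y north):
u_g = −(1/(fρ)) ∂P/∂y,  v_g = (1/(fρ)) ∂P/∂x
u_g = −(1.2×10⁻³)/(−1.43×10⁻⁴ × 1.22) = 6.90 m/s;  v_g = (−2.8×10⁻³)/(−1.43×10⁻⁴ × 1.22) = 16.1 m/s
|V_g| = √(u_g² + v_g²) = 17.5 m/s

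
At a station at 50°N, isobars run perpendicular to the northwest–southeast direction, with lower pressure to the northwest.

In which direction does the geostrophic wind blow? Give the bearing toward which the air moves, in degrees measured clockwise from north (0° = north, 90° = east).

The pressure-gradient force points toward the northwest (bearing 315°).
Geostrophic balance: in the Northern Hemisphere the Coriolis force deflects motion to the right, so the geostrophic wind blows 90° to the right of the pressure-gradient force (low pressure on the left).
Rotating 315° by 90° clockwise gives 045° — the wind blows toward the northeast.

045°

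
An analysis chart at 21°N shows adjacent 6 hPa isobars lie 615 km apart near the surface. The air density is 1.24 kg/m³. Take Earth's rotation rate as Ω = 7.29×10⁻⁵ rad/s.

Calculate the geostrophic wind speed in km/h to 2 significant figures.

Coriolis parameter at 21°N:
f = 2Ω sin φ = 2 × 7.29×10⁻⁵ × sin 21° = 5.23×10⁻⁵ s⁻¹
Pressure gradient: |∂P/∂n| = 600 Pa / 615000 m = 9.76×10⁻⁴ Pa/m
Geostrophic balance (pressure-gradient force = Coriolis force):
V_g = (1/(fρ)) |∂P/∂n| = 9.76×10⁻⁴ / (5.23×10⁻⁵ × 1.24) = 15.1 m/s
Converting: 15.1 m/s × 3.6 = 54 km/h

54 km/h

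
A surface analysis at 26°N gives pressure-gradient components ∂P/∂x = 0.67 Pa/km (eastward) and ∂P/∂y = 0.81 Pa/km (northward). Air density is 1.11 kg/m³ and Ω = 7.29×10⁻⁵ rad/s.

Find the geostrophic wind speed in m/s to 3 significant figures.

14.8 m/s

Coriolis parameter at 26°N:
f = 2Ω sin φ = 2 × 7.29×10⁻⁵ × sin 26° = 6.39×10⁻⁵ s⁻¹
Component geostrophic relations (x east, y north):
u_g = −(1/(fρ)) ∂P/∂y,  v_g = (1/(fρ)) ∂P/∂x
u_g = −(0.81×10⁻³)/(6.39×10⁻⁵ × 1.11) = −11.4 m/s;  v_g = (0.67×10⁻³)/(6.39×10⁻⁵ × 1.11) = 9.44 m/s
|V_g| = √(u_g² + v_g²) = 14.8 m/s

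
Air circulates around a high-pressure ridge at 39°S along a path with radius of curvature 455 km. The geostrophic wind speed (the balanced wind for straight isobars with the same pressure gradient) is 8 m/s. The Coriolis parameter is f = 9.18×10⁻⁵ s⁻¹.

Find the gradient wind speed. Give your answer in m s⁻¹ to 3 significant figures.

10.8 m s⁻¹

Around a high, pressure-gradient force acts outward with centrifugal, so Coriolis balances both:
fV = (1/ρ)|∂P/∂n| + V²/R  →  V² − fR·V + fR·V_g = 0
With fR = 9.18×10⁻⁵ × 455×10³ m = 41.8 m/s:
V = [fR − √((fR)² − 4 fR V_g)]/2 = [41.8 − √(41.8² − 4×41.8×8)]/2 = 10.8 m/s
Supergeostrophic (V > V_g = 8 m/s), as expected around a high.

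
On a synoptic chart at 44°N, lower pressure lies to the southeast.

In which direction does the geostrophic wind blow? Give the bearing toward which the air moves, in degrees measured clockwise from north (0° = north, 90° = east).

225°

The pressure-gradient force points toward the southeast (bearing 135°).
Geostrophic balance: in the Northern Hemisphere the Coriolis force deflects motion to the right, so the geostrophic wind blows 90° to the right of the pressure-gradient force (low pressure on the left).
Rotating 135° by 90° clockwise gives 225° — the wind blows toward the southwest.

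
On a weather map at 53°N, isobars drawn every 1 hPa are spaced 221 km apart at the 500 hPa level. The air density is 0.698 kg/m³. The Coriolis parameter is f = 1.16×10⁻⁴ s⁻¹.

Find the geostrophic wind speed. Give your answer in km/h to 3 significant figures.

Pressure gradient: |∂P/∂n| = 100 Pa / 221000 m = 4.52×10⁻⁴ Pa/m
Geostrophic balance (pressure-gradient force = Coriolis force):
V_g = (1/(fρ)) |∂P/∂n| = 4.52×10⁻⁴ / (1.16×10⁻⁴ × 0.698) = 5.59 m/s
Converting: 5.59 m/s × 3.6 = 20.1 km/h

20.1 km/h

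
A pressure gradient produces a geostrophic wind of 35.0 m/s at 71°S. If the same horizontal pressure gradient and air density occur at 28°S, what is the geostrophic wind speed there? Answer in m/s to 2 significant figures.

70 m/s

With the same pressure gradient and density, V_g ∝ 1/f ∝ 1/sin φ.
V₂ = V₁ · sin φ₁ / sin φ₂ = 35.0 × sin 71° / sin 28°
V₂ = 35.0 × 0.9455/0.4695 = 70 m/s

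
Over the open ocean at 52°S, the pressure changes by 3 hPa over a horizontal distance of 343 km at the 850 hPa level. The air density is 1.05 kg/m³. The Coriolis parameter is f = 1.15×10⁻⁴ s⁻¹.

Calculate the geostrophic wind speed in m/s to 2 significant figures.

Pressure gradient: |∂P/∂n| = 300 Pa / 343000 m = 8.75×10⁻⁴ Pa/m
Geostrophic balance (pressure-gradient force = Coriolis force):
V_g = (1/(fρ)) |∂P/∂n| = 8.75×10⁻⁴ / (1.15×10⁻⁴ × 1.05) = 7.24 m/s

7.2 m/s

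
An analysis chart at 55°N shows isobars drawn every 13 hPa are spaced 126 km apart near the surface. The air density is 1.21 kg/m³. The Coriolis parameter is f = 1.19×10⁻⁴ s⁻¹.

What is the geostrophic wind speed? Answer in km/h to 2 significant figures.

260 km/h

Pressure gradient: |∂P/∂n| = 1300 Pa / 126000 m = 1.03×10⁻² Pa/m
Geostrophic balance (pressure-gradient force = Coriolis force):
V_g = (1/(fρ)) |∂P/∂n| = 1.03×10⁻² / (1.19×10⁻⁴ × 1.21) = 71.7 m/s
Converting: 71.7 m/s × 3.6 = 260 km/h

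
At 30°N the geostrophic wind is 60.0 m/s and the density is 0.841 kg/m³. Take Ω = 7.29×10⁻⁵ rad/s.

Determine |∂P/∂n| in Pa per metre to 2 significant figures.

Coriolis parameter at 30°N:
f = 2Ω sin φ = 2 × 7.29×10⁻⁵ × sin 30° = 7.29×10⁻⁵ s⁻¹
Geostrophic balance rearranged: |∂P/∂n| = f ρ V_g
|∂P/∂n| = 7.29×10⁻⁵ × 0.841 × 60.0 = 3.68×10⁻³ Pa/m

3.7×10⁻³ Pa/m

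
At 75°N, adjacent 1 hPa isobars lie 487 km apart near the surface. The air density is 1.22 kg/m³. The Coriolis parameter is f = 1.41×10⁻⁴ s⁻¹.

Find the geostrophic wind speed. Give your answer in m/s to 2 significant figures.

Pressure gradient: |∂P/∂n| = 100 Pa / 487000 m = 2.05×10⁻⁴ Pa/m
Geostrophic balance (pressure-gradient force = Coriolis force):
V_g = (1/(fρ)) |∂P/∂n| = 2.05×10⁻⁴ / (1.41×10⁻⁴ × 1.22) = 1.19 m/s

1.2 m/s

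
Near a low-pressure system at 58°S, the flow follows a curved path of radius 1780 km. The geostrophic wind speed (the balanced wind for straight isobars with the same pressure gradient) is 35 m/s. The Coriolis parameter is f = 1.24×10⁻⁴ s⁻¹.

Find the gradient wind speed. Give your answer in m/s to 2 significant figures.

Around a low, centrifugal force acts outward with Coriolis, so pressure-gradient force balances both:
(1/ρ)|∂P/∂n| = fV + V²/R  →  V² + fR·V − fR·V_g = 0
With fR = 1.24×10⁻⁴ × 1780×10³ m = 221 m/s:
V = [−fR + √((fR)² + 4 fR V_g)]/2 = [−221 + √(221² + 4×221×35)]/2 = 30.7 m/s
Subgeostrophic (V < V_g = 35 m/s), as expected around a low.

31 m/s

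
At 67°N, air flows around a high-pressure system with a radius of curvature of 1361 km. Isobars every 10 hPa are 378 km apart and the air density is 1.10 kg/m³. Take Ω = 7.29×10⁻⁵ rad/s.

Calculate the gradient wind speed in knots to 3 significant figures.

39.2 knots

Coriolis parameter at 67°N:
f = 2Ω sin φ = 2 × 7.29×10⁻⁵ × sin 67° = 1.34×10⁻⁴ s⁻¹
Pressure gradient: |∂P/∂n| = 1000 Pa / 378000 m = 2.65×10⁻³ Pa/m
Geostrophic speed: V_g = |∂P/∂n|/(fρ) = 2.65×10⁻³/(1.34×10⁻⁴ × 1.10) = 17.9 m/s
Around a high, pressure-gradient force acts outward with centrifugal, so Coriolis balances both:
fV = (1/ρ)|∂P/∂n| + V²/R  →  V² − fR·V + fR·V_g = 0
With fR = 1.34×10⁻⁴ × 1361×10³ m = 183 m/s:
V = [fR − √((fR)² − 4 fR V_g)]/2 = [183 − √(183² − 4×183×17.9)]/2 = 20.1 m/s
Supergeostrophic (V > V_g = 17.9 m/s), as expected around a high.
Converting: 20.1 m/s × 1.944 = 39.2 knots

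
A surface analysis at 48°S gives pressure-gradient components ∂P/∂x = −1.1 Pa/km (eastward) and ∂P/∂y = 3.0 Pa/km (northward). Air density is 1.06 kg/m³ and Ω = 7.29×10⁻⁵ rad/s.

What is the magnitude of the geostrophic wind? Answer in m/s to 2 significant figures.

28 m/s

Coriolis parameter at 48°S:
f = 2Ω sin φ = 2 × 7.29×10⁻⁵ × sin 48° = 1.08×10⁻⁴ s⁻¹
In the Southern Hemisphere f is negative: f = −1.08×10⁻⁴ s⁻¹.
Component geostrophic relations (x east, y north):
u_g = −(1/(fρ)) ∂P/∂y,  v_g = (1/(fρ)) ∂P/∂x
u_g = −(3.0×10⁻³)/(−1.08×10⁻⁴ × 1.06) = 26.1 m/s;  v_g = (−1.1×10⁻³)/(−1.08×10⁻⁴ × 1.06) = 9.58 m/s
|V_g| = √(u_g² + v_g²) = 27.8 m/s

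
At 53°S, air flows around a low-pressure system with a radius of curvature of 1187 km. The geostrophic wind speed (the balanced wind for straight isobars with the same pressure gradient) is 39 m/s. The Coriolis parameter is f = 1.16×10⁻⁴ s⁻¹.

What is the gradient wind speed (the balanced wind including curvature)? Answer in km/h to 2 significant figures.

110 km/h

Around a low, centrifugal force acts outward with Coriolis, so pressure-gradient force balances both:
(1/ρ)|∂P/∂n| = fV + V²/R  →  V² + fR·V − fR·V_g = 0
With fR = 1.16×10⁻⁴ × 1187×10³ m = 138 m/s:
V = [−fR + √((fR)² + 4 fR V_g)]/2 = [−138 + √(138² + 4×138×39)]/2 = 31.7 m/s
Subgeostrophic (V < V_g = 39 m/s), as expected around a low.
Converting: 31.7 m/s × 3.6 = 110 km/h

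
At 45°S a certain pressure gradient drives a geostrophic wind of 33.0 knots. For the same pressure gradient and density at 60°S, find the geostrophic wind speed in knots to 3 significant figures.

With the same pressure gradient and density, V_g ∝ 1/f ∝ 1/sin φ.
V₂ = V₁ · sin φ₁ / sin φ₂ = 33.0 × sin 45° / sin 60°
V₂ = 33.0 × 0.7071/0.8660 = 26.9 knots

26.9 knots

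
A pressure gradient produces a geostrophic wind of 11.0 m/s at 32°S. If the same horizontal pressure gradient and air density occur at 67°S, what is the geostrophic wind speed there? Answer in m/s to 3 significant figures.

With the same pressure gradient and density, V_g ∝ 1/f ∝ 1/sin φ.
V₂ = V₁ · sin φ₁ / sin φ₂ = 11.0 × sin 32° / sin 67°
V₂ = 11.0 × 0.5299/0.9205 = 6.33 m/s

6.33 m/s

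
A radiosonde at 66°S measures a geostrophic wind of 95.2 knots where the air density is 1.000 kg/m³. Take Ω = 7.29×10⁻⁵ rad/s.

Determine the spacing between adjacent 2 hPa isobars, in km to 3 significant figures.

Coriolis parameter at 66°S:
f = 2Ω sin φ = 2 × 7.29×10⁻⁵ × sin 66° = 1.33×10⁻⁴ s⁻¹
Wind speed in SI: 95.2 knots = 49.0 m/s
Geostrophic balance rearranged: |∂P/∂n| = f ρ V_g
|∂P/∂n| = 1.33×10⁻⁴ × 1.000 × 49.0 = 6.52×10⁻³ Pa/m
Isobar spacing: Δn = ΔP/|∂P/∂n| = 200 Pa / 6.52×10⁻³ Pa/m = 30660 m ≈ 30.7 km

30.7 km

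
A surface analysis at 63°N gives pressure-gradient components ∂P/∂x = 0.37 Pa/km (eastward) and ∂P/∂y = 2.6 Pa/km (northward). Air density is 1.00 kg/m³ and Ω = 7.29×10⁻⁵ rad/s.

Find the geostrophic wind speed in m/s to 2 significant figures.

Coriolis parameter at 63°N:
f = 2Ω sin φ = 2 × 7.29×10⁻⁵ × sin 63° = 1.30×10⁻⁴ s⁻¹
Component geostrophic relations (x east, y north):
u_g = −(1/(fρ)) ∂P/∂y,  v_g = (1/(fρ)) ∂P/∂x
u_g = −(2.6×10⁻³)/(1.30×10⁻⁴ × 1.00) = −20.0 m/s;  v_g = (0.37×10⁻³)/(1.30×10⁻⁴ × 1.00) = 2.85 m/s
|V_g| = √(u_g² + v_g²) = 20.2 m/s

20 m/s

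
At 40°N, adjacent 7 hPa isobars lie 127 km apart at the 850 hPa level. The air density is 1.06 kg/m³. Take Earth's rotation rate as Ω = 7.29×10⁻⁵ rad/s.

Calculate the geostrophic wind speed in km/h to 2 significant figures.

200 km/h

Coriolis parameter at 40°N:
f = 2Ω sin φ = 2 × 7.29×10⁻⁵ × sin 40° = 9.37×10⁻⁵ s⁻¹
Pressure gradient: |∂P/∂n| = 700 Pa / 127000 m = 5.51×10⁻³ Pa/m
Geostrophic balance (pressure-gradient force = Coriolis force):
V_g = (1/(fρ)) |∂P/∂n| = 5.51×10⁻³ / (9.37×10⁻⁵ × 1.06) = 55.5 m/s
Converting: 55.5 m/s × 3.6 = 200 km/h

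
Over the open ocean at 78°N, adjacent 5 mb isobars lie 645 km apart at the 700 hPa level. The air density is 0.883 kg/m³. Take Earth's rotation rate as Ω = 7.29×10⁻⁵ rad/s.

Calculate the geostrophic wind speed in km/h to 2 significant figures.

Coriolis parameter at 78°N:
f = 2Ω sin φ = 2 × 7.29×10⁻⁵ × sin 78° = 1.43×10⁻⁴ s⁻¹
Pressure gradient: |∂P/∂n| = 500 Pa / 645000 m = 7.75×10⁻⁴ Pa/m
Geostrophic balance (pressure-gradient force = Coriolis force):
V_g = (1/(fρ)) |∂P/∂n| = 7.75×10⁻⁴ / (1.43×10⁻⁴ × 0.883) = 6.16 m/s
Converting: 6.16 m/s × 3.6 = 22 km/h

22 km/h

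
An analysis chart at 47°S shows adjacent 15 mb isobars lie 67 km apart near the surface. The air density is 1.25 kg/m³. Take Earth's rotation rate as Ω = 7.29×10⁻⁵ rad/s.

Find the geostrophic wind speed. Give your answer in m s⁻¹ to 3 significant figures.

168 m s⁻¹

Coriolis parameter at 47°S:
f = 2Ω sin φ = 2 × 7.29×10⁻⁵ × sin 47° = 1.07×10⁻⁴ s⁻¹
Pressure gradient: |∂P/∂n| = 1500 Pa / 67000 m = 2.24×10⁻² Pa/m
Geostrophic balance (pressure-gradient force = Coriolis force):
V_g = (1/(fρ)) |∂P/∂n| = 2.24×10⁻² / (1.07×10⁻⁴ × 1.25) = 168 m/s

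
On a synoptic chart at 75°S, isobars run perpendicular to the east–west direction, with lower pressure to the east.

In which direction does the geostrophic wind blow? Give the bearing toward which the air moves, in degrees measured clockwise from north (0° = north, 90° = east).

000°

The pressure-gradient force points toward the east (bearing 090°).
Geostrophic balance: in the Southern Hemisphere the Coriolis force deflects motion to the left, so the geostrophic wind blows 90° to the left of the pressure-gradient force (low pressure on the right).
Rotating 090° by 90° counterclockwise gives 000° — the wind blows toward the north.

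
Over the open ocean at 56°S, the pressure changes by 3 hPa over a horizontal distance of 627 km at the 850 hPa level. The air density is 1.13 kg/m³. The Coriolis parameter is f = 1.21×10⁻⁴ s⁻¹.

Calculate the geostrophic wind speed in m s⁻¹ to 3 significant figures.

3.50 m s⁻¹

Pressure gradient: |∂P/∂n| = 300 Pa / 627000 m = 4.78×10⁻⁴ Pa/m
Geostrophic balance (pressure-gradient force = Coriolis force):
V_g = (1/(fρ)) |∂P/∂n| = 4.78×10⁻⁴ / (1.21×10⁻⁴ × 1.13) = 3.50 m/s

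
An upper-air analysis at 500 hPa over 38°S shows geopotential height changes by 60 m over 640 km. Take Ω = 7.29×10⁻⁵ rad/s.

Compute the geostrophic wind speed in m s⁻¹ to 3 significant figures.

Coriolis parameter at 38°S:
f = 2Ω sin φ = 2 × 7.29×10⁻⁵ × sin 38° = 8.98×10⁻⁵ s⁻¹
Height gradient: |∂Z/∂n| = 60 m / 640000 m = 9.38×10⁻⁵
On a pressure surface, geostrophic balance gives V_g = (g/f)|∂Z/∂n|:
V_g = 9.81 × 9.38×10⁻⁵ / 8.98×10⁻⁵ = 10.2 m/s

10.2 m s⁻¹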